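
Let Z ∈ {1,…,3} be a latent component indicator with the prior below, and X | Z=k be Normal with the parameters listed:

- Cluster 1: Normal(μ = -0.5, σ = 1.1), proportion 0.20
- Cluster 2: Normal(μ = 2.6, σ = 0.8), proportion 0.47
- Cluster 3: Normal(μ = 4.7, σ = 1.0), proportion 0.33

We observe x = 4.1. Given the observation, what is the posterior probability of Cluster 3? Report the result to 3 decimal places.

Posterior ∝ prior × likelihood, so P(k | x) ∝ P(Z=k) f_k(x); normalise over all components.
Component likelihoods at x = 4.1:
  L_1 = (1/(1.1·√(2π)))·exp(−(4.1−-0.5)²/(2·1.1²)) = 0.362675·exp(-8.74380) = 5.78273e-05
  L_2 = (1/(0.8·√(2π)))·exp(−(4.1−2.6)²/(2·0.8²)) = 0.498678·exp(-1.75781) = 0.0859828
  L_3 = (1/(1.0·√(2π)))·exp(−(4.1−4.7)²/(2·1.0²)) = 0.398942·exp(-0.18000) = 0.333225
Multiply by the mixture weights:
  P(Z=1)·L_1 = 0.20 × 5.78273e-05 = 1.15655e-05
  P(Z=2)·L_2 = 0.47 × 0.0859828 = 0.0404119
  P(Z=3)·L_3 = 0.33 × 0.333225 = 0.109964
Marginal: 1.15655e-05 + 0.0404119 + 0.109964 = 0.150388
P(Cluster 3 | x) = 0.109964 / 0.150388 ≈ 0.731

0.731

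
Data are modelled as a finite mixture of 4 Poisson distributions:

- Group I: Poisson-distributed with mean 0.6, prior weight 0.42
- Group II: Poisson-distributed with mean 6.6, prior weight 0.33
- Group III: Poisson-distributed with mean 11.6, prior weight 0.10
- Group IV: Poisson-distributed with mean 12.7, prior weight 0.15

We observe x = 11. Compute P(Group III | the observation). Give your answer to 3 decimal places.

0.299

P(component k | x) = π_k·f_k(x) / marginal(x), where marginal(x) = Σ_j π_j·f_j(x).
Evaluate each component's likelihood at the observed value:
  f_I = 4.98806e-11
  f_II = 0.0352764
  f_III = 0.117508
  f_IV = 0.105961
Unnormalised posteriors:
  π_I·f_I = 0.42 × 4.98806e-11 = 2.09498e-11
  π_II·f_II = 0.33 × 0.0352764 = 0.0116412
  π_III·f_III = 0.10 × 0.117508 = 0.0117508
  π_IV·f_IV = 0.15 × 0.105961 = 0.0158941
Normaliser: 2.09498e-11 + 0.0116412 + 0.0117508 + 0.0158941 = 0.0392861
P(Group III | 11) = 0.0117508 / 0.0392861 ≈ 0.299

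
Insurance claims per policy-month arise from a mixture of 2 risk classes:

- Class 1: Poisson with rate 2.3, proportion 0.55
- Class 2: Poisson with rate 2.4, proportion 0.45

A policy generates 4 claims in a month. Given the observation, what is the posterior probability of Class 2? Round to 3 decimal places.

0.467

By Bayes' theorem, P(k | x) = π_k f_k(x) / Σ_j π_j f_j(x).
Evaluate each component's likelihood at the observed value:
  p_1 = 0.116902
  p_2 = 0.125408
Unnormalised posteriors:
  π_1·p_1 = 0.55 × 0.116902 = 0.0642962
  π_2·p_2 = 0.45 × 0.125408 = 0.0564338
Normaliser: 0.0642962 + 0.0564338 = 0.12073
Responsibility of Class 2: 0.0564338 / 0.12073 ≈ 0.467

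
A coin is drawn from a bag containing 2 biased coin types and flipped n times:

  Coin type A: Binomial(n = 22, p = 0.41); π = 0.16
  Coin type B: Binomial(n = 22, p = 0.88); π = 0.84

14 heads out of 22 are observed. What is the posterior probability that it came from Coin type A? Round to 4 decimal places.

0.5963

Posterior ∝ prior × likelihood, so P(k | x) ∝ π_k f_k(x); normalise over all components.
Evaluate each component's likelihood at the observed value:
  f_A = 0.0178085
  f_B = 0.00229639
Unnormalised posteriors:
  π_A·f_A = 0.16 × 0.0178085 = 0.00284936
  π_B·f_B = 0.84 × 0.00229639 = 0.00192897
Normaliser: 0.00284936 + 0.00192897 = 0.00477833
So the posterior for Coin type A is 0.00284936 / 0.00477833 ≈ 0.5963.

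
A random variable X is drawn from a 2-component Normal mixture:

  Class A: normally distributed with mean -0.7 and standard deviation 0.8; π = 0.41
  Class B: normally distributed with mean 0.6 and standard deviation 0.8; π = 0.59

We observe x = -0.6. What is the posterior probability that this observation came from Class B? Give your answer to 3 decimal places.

Apply Bayes' rule: the posterior for each component is proportional to its prior times its likelihood at x.
Normal densities:
  p_A = 0.494797
  p_B = 0.161897
Multiply by the mixture weights:
  π_A·p_A = 0.41 × 0.494797 = 0.202867
  π_B·p_B = 0.59 × 0.161897 = 0.0955192
Denominator: 0.202867 + 0.0955192 = 0.298386
So the posterior for Class B is 0.0955192 / 0.298386 ≈ 0.320.

0.320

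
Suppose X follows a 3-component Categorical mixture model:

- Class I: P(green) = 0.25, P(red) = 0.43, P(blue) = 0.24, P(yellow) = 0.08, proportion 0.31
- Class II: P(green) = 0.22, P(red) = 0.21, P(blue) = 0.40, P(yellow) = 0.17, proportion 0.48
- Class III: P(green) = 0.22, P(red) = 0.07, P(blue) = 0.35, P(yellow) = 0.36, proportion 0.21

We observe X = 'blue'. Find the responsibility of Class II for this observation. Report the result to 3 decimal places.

The responsibility of component k is w_k f_k(x) divided by Σ_j w_j f_j(x).
Evaluate each component's likelihood at the observed value:
  L_I = P(blue | comp) = 0.24
  L_II = P(blue | comp) = 0.40
  L_III = P(blue | comp) = 0.35
Prior × likelihood for each component:
  w_I·L_I = 0.31 × 0.24 = 0.0744
  w_II·L_II = 0.48 × 0.4 = 0.192
  w_III·L_III = 0.21 × 0.35 = 0.0735
Sum: 0.0744 + 0.192 + 0.0735 = 0.3399
P(Class II | data) ≈ 0.565

0.565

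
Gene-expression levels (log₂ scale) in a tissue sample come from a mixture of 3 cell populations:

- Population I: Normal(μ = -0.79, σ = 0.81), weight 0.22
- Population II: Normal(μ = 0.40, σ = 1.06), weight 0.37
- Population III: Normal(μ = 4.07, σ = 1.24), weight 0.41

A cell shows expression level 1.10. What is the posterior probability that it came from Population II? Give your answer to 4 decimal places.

By Bayes' theorem, P(k | x) = π_k f_k(x) / Σ_j π_j f_j(x).
Component likelihoods at x = 1.10:
  L_I = 0.0323727
  L_II = 0.302626
  L_III = 0.0182708
Multiply by the mixture weights:
  π_I·L_I = 0.22 × 0.0323727 = 0.00712199
  π_II·L_II = 0.37 × 0.302626 = 0.111972
  π_III·L_III = 0.41 × 0.0182708 = 0.00749105
Marginal: 0.00712199 + 0.111972 + 0.00749105 = 0.126585
P(Population II | the observation) ≈ 0.8846

0.8846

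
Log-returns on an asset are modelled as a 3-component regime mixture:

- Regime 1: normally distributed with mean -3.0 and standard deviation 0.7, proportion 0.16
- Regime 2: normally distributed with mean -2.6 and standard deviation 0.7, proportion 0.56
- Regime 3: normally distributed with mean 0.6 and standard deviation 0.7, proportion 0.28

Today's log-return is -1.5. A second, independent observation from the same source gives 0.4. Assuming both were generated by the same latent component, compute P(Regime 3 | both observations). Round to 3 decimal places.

0.994

Posterior ∝ prior × likelihood, so P(k | x) ∝ π_k f_k(x); normalise over all components.
Since both observations come from the same component, the likelihood for component k is f_k(x₁)·f_k(x₂).
  f_1 = [0.057373] × [4.29447e-06] = 2.46387e-07
  f_2 = [0.165803] × [5.8532e-05] = 9.70476e-06
  f_3 = [0.00633121] × [0.547124] = 0.00346396
Multiply by the mixture weights:
  π_1·f_1 = 0.16 × 2.46387e-07 = 3.94219e-08
  π_2·f_2 = 0.56 × 9.70476e-06 = 5.43466e-06
  π_3·f_3 = 0.28 × 0.00346396 = 0.000969908
Sum: 3.94219e-08 + 5.43466e-06 + 0.000969908 = 0.000975382
P(Regime 3 | data) = 0.000969908 / 0.000975382 ≈ 0.994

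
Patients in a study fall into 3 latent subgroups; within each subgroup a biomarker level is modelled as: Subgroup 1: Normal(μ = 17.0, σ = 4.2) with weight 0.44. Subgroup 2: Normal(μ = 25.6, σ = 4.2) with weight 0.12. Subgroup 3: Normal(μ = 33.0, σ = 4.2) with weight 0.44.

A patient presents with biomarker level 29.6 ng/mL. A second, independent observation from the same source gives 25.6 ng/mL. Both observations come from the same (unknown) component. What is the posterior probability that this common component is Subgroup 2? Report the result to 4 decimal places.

Posterior ∝ prior × likelihood, so P(k | x) ∝ π_k f_k(x); normalise over all components.
Since both observations come from the same component, the likelihood for component k is f_k(x₁)·f_k(x₂).
  f_1 = [(1/(4.2·√(2π)))·exp(−(29.6−17.0)²/(2·4.2²)) = 0.094986·exp(-4.50000) = 0.0010552] × [0.011674] = 1.23184e-05
  f_2 = [(1/(4.2·√(2π)))·exp(−(29.6−25.6)²/(2·4.2²)) = 0.094986·exp(-0.45351) = 0.0603534] × [0.0949863] = 0.00573274
  f_3 = [(1/(4.2·√(2π)))·exp(−(29.6−33.0)²/(2·4.2²)) = 0.094986·exp(-0.32766) = 0.0684476] × [0.0201173] = 0.00137698
Unnormalised posteriors:
  π_1·f_1 = 0.44 × 1.23184e-05 = 5.42009e-06
  π_2·f_2 = 0.12 × 0.00573274 = 0.000687929
  π_3·f_3 = 0.44 × 0.00137698 = 0.00060587
Denominator: 5.42009e-06 + 0.000687929 + 0.00060587 = 0.00129922
P(Subgroup 2 | x) ≈ 0.5295

0.5295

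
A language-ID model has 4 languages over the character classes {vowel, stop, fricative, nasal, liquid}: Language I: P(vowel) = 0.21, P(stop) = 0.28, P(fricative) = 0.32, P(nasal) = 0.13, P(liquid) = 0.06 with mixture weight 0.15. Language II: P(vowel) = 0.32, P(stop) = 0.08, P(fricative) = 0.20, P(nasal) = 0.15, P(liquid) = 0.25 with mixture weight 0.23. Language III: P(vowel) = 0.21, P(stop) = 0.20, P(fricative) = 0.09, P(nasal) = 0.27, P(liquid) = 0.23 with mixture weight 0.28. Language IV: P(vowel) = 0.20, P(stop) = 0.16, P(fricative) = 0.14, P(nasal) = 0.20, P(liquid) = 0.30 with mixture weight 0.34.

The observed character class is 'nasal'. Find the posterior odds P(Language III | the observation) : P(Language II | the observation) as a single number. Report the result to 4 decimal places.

2.1913

Posterior odds = (π_i f_i(x)) / (π_j f_j(x)); the normalising sum cancels.
Categorical probabilities:
  p_I = P(nasal | comp) = 0.13
  p_II = P(nasal | comp) = 0.15
  p_III = P(nasal | comp) = 0.27
  p_IV = P(nasal | comp) = 0.20
Posterior odds = (π_III·p_III) / (π_II·p_II) = (0.28·0.27) / (0.23·0.15) = 0.0756 / 0.0345 ≈ 2.1913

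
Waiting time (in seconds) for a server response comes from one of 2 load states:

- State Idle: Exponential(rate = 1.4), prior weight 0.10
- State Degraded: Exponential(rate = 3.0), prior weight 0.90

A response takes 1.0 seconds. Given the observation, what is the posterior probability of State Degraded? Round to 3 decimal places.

By Bayes' theorem, P(k | x) = w_k f_k(x) / Σ_j w_j f_j(x).
Exponential densities:
  p_Idle = 0.345236
  p_Degraded = 0.149361
Unnormalised posteriors:
  w_Idle·p_Idle = 0.10 × 0.345236 = 0.0345236
  w_Degraded·p_Degraded = 0.90 × 0.149361 = 0.134425
Marginal: 0.0345236 + 0.134425 = 0.168949
Responsibility of State Degraded: 0.134425 / 0.168949 ≈ 0.796

0.796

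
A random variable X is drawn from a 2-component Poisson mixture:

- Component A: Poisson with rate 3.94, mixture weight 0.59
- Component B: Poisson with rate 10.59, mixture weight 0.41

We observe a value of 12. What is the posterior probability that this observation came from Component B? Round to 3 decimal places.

By Bayes' theorem, P(k | x) = P(Z=k) f_k(x) / Σ_j P(Z=j) f_j(x).
Evaluate each component's likelihood at the observed value:
  p_A = e^(−3.94)·3.94^12/12! = 0.000568195
  p_B = e^(−10.59)·10.59^12/12! = 0.104529
Unnormalised posteriors:
  P(Z=A)·p_A = 0.59 × 0.000568195 = 0.000335235
  P(Z=B)·p_B = 0.41 × 0.104529 = 0.0428568
Denominator: 0.000335235 + 0.0428568 = 0.043192
Responsibility of Component B: 0.0428568 / 0.043192 ≈ 0.992

0.992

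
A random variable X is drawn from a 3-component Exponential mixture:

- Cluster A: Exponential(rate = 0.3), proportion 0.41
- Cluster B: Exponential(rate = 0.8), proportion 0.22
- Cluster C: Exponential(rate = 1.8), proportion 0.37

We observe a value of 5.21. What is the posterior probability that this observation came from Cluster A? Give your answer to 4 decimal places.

0.9026

Posterior ∝ prior × likelihood, so P(k | x) ∝ π_k f_k(x); normalise over all components.
Exponential densities:
  L_A = 0.062852
  L_B = 0.0123866
  L_C = 0.000152215
Weight by the priors:
  π_A·L_A = 0.41 × 0.062852 = 0.0257693
  π_B·L_B = 0.22 × 0.0123866 = 0.00272504
  π_C·L_C = 0.37 × 0.000152215 = 5.63197e-05
Denominator: 0.0257693 + 0.00272504 + 5.63197e-05 = 0.0285507
P(Cluster A | x) = 0.0257693 / 0.0285507 ≈ 0.9026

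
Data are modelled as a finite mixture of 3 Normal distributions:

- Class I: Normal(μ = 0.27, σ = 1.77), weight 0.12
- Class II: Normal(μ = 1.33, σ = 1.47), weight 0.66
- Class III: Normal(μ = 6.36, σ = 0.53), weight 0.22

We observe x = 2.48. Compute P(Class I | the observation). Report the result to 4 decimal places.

By Bayes' theorem, P(k | x) = π_k f_k(x) / Σ_j π_j f_j(x).
Evaluate each component's likelihood at the observed value:
  p_I = 0.103374
  p_II = 0.199846
  p_III = 1.73366e-12
Unnormalised posteriors:
  π_I·p_I = 0.12 × 0.103374 = 0.0124049
  π_II·p_II = 0.66 × 0.199846 = 0.131898
  π_III·p_III = 0.22 × 1.73366e-12 = 3.81406e-13
Normaliser: 0.0124049 + 0.131898 + 3.81406e-13 = 0.144303
Responsibility of Class I: 0.0124049 / 0.144303 ≈ 0.0860

0.0860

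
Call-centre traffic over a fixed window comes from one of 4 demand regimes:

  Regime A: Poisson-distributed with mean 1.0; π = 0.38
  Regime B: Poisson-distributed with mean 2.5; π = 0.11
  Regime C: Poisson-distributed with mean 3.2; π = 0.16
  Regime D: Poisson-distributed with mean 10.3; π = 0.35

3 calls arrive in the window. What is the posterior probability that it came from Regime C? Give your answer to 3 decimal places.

0.421

The responsibility of component k is w_k f_k(x) divided by Σ_j w_j f_j(x).
Evaluate each component's likelihood at the observed value:
  L_A = e^(−1.0)·1.0^3/3! = 0.0613132
  L_B = e^(−2.5)·2.5^3/3! = 0.213763
  L_C = e^(−3.2)·3.2^3/3! = 0.222616
  L_D = e^(−10.3)·10.3^3/3! = 0.0061253
Weight by the priors:
  w_A·L_A = 0.38 × 0.0613132 = 0.023299
  w_B·L_B = 0.11 × 0.213763 = 0.0235139
  w_C·L_C = 0.16 × 0.222616 = 0.0356186
  w_D·L_D = 0.35 × 0.0061253 = 0.00214385
Marginal: 0.023299 + 0.0235139 + 0.0356186 + 0.00214385 = 0.0845754
P(Regime C | 3 calls) ≈ 0.421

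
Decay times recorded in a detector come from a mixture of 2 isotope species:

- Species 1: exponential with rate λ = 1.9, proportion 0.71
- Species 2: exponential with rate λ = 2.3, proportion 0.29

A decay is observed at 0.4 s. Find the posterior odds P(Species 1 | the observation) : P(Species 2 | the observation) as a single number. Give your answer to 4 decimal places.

2.3734

Since P(k|x) ∝ π_k f_k(x), the posterior odds are π_i f_i(x) / (π_j f_j(x)).
Exponential densities:
  f_1 = 0.888566
  f_2 = 0.916594
Posterior odds = (π_1·f_1) / (π_2·f_2) = (0.71·0.888566) / (0.29·0.916594) = 0.630882 / 0.265812 ≈ 2.3734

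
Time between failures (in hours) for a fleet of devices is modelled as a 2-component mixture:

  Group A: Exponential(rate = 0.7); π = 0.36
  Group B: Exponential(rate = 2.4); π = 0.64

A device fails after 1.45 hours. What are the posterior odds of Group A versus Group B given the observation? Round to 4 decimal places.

The posterior odds equal the prior odds times the likelihood ratio: (P(Z=i)/P(Z=j))·(f_i(x)/f_j(x)).
Evaluate each component's likelihood at the observed value:
  f_A = 0.7·e^(−0.7·1.45) = 0.7·e^(−1.0150) = 0.253682
  f_B = 2.4·e^(−2.4·1.45) = 2.4·e^(−3.4800) = 0.0739378
Posterior odds = (P(Z=A)·f_A) / (P(Z=B)·f_B) = (0.36·0.253682) / (0.64·0.0739378) = 0.0913254 / 0.0473202 ≈ 1.9299

1.9299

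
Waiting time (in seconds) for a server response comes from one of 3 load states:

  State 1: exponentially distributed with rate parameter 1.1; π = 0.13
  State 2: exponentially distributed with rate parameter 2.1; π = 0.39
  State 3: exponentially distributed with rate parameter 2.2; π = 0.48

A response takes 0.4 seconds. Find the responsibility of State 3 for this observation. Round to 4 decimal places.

0.4957

Apply Bayes' rule: the posterior for each component is proportional to its prior times its likelihood at x.
Evaluate each component's likelihood at the observed value:
  p_1 = 1.1·e^(−1.1·0.4) = 1.1·e^(−0.4400) = 0.70844
  p_2 = 2.1·e^(−2.1·0.4) = 2.1·e^(−0.8400) = 0.906592
  p_3 = 2.2·e^(−2.2·0.4) = 2.2·e^(−0.8800) = 0.912522
Unnormalised posteriors:
  w_1·p_1 = 0.13 × 0.70844 = 0.0920972
  w_2·p_2 = 0.39 × 0.906592 = 0.353571
  w_3·p_3 = 0.48 × 0.912522 = 0.438011
Evidence: 0.0920972 + 0.353571 + 0.438011 = 0.883679
P(State 3 | 0.4 seconds) = 0.438011 / 0.883679 ≈ 0.4957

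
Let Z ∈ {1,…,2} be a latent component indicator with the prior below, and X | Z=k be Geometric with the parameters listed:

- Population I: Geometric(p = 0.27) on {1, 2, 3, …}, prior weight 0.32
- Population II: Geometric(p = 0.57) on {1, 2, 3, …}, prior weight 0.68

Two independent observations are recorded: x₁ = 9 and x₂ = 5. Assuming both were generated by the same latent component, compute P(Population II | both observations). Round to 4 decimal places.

0.0163

P(component k | x) = w_k·f_k(x) / marginal(x), where marginal(x) = Σ_j w_j·f_j(x).
Since both observations come from the same component, the likelihood for component k is f_k(x₁)·f_k(x₂).
  p_I = [0.0217744] × [0.0766753] = 0.00166956
  p_II = [0.000666227] × [0.0194872] = 1.29829e-05
Unnormalised posteriors:
  w_I·p_I = 0.32 × 0.00166956 = 0.000534259
  w_II·p_II = 0.68 × 1.29829e-05 = 8.82836e-06
Denominator: 0.000534259 + 8.82836e-06 = 0.000543087
P(Population II | x) ≈ 0.0163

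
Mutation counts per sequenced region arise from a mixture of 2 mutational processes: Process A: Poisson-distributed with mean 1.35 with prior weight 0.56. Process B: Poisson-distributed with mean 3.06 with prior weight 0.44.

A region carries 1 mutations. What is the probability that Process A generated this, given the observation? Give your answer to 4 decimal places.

Apply Bayes' rule: the posterior for each component is proportional to its prior times its likelihood at x.
Evaluate each component's likelihood at the observed value:
  p_A = e^(−1.35)·1.35^1/1! = 0.349974
  p_B = e^(−3.06)·3.06^1/1! = 0.143476
Weight by the priors:
  π_A·p_A = 0.56 × 0.349974 = 0.195986
  π_B·p_B = 0.44 × 0.143476 = 0.0631296
Normaliser: 0.195986 + 0.0631296 = 0.259115
P(Process A | 1 mutations) ≈ 0.7564

0.7564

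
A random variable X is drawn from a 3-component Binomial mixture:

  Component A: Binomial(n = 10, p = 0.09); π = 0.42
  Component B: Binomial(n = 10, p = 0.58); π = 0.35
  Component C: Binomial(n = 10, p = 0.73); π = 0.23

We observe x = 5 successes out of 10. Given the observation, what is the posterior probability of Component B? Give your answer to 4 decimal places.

0.8110

P(component k | x) = P(Z=k)·f_k(x) / marginal(x), where marginal(x) = Σ_j P(Z=j)·f_j(x).
Evaluate each component's likelihood at the observed value:
  f_A = C(10,5)·0.09^5·0.91^5 = 252·5.9049e-06·0.624032 = 0.000928582
  f_B = C(10,5)·0.58^5·0.42^5 = 252·0.0656357·0.0130691 = 0.216166
  f_C = C(10,5)·0.73^5·0.27^5 = 252·0.207307·0.00143489 = 0.0749607
Prior × likelihood for each component:
  P(Z=A)·f_A = 0.42 × 0.000928582 = 0.000390004
  P(Z=B)·f_B = 0.35 × 0.216166 = 0.075658
  P(Z=C)·f_C = 0.23 × 0.0749607 = 0.017241
Denominator: 0.000390004 + 0.075658 + 0.017241 = 0.093289
Responsibility of Component B: 0.075658 / 0.093289 ≈ 0.8110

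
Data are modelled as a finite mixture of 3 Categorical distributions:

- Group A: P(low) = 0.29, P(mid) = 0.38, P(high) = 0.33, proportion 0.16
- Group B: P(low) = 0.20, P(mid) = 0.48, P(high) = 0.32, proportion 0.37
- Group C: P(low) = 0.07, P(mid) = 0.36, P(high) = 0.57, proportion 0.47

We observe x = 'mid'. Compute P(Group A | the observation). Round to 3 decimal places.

P(component k | x) = P(Z=k)·f_k(x) / marginal(x), where marginal(x) = Σ_j P(Z=j)·f_j(x).
Component likelihoods at x = 'mid':
  p_A = 0.38
  p_B = 0.48
  p_C = 0.36
Multiply by the mixture weights:
  P(Z=A)·p_A = 0.16 × 0.38 = 0.0608
  P(Z=B)·p_B = 0.37 × 0.48 = 0.1776
  P(Z=C)·p_C = 0.47 × 0.36 = 0.1692
Marginal: 0.0608 + 0.1776 + 0.1692 = 0.4076
P(Group A | x) = 0.0608 / 0.4076 ≈ 0.149

0.149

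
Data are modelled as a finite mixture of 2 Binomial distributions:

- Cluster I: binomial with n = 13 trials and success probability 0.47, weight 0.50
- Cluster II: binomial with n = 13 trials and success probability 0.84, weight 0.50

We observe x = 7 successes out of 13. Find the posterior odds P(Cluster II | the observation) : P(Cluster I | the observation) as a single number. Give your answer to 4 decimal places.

0.0441

The posterior odds equal the prior odds times the likelihood ratio: (w_i/w_j)·(f_i(x)/f_j(x)).
Component likelihoods at x = 7 successes out of 13:
  f_I = C(13,7)·0.47^7·0.53^6 = 1716·0.00506623·0.0221644 = 0.192689
  f_II = C(13,7)·0.84^7·0.16^6 = 1716·0.29509·1.67772e-05 = 0.00849556
Posterior odds = (w_II·f_II) / (w_I·f_I) = (0.50·0.00849556) / (0.50·0.192689) = 0.00424778 / 0.0963446 ≈ 0.0441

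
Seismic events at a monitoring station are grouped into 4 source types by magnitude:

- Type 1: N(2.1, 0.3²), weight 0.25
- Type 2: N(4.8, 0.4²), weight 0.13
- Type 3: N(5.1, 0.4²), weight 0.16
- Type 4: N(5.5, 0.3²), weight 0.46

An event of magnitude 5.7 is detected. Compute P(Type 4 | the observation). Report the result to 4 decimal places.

P(component k | x) = P(Z=k)·f_k(x) / marginal(x), where marginal(x) = Σ_j P(Z=j)·f_j(x).
Component likelihoods at x = 5.7:
  p_1 = (1/(0.3·√(2π)))·exp(−(5.7−2.1)²/(2·0.3²)) = 1.329808·exp(-72.00000) = 7.15461e-32
  p_2 = (1/(0.4·√(2π)))·exp(−(5.7−4.8)²/(2·0.4²)) = 0.997356·exp(-2.53125) = 0.0793491
  p_3 = (1/(0.4·√(2π)))·exp(−(5.7−5.1)²/(2·0.4²)) = 0.997356·exp(-1.12500) = 0.323794
  p_4 = (1/(0.3·√(2π)))·exp(−(5.7−5.5)²/(2·0.3²)) = 1.329808·exp(-0.22222) = 1.06483
Multiply by the mixture weights:
  P(Z=1)·p_1 = 0.25 × 7.15461e-32 = 1.78865e-32
  P(Z=2)·p_2 = 0.13 × 0.0793491 = 0.0103154
  P(Z=3)·p_3 = 0.16 × 0.323794 = 0.051807
  P(Z=4)·p_4 = 0.46 × 1.06483 = 0.48982
Denominator: 1.78865e-32 + 0.0103154 + 0.051807 + 0.48982 = 0.551943
So the posterior for Type 4 is 0.48982 / 0.551943 ≈ 0.8874.

0.8874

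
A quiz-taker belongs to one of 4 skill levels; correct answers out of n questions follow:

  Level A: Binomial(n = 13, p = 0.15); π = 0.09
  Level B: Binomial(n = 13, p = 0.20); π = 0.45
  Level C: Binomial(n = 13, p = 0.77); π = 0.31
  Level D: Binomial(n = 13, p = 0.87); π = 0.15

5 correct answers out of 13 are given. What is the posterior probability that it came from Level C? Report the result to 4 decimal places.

By Bayes' theorem, P(k | x) = π_k f_k(x) / Σ_j π_j f_j(x).
Evaluate each component's likelihood at the observed value:
  f_A = C(13,5)·0.15^5·0.85^8 = 1287·7.59375e-05·0.272491 = 0.0266309
  f_B = C(13,5)·0.20^5·0.80^8 = 1287·0.00032·0.167772 = 0.0690953
  f_C = C(13,5)·0.77^5·0.23^8 = 1287·0.270678·7.8311e-06 = 0.00272807
  f_D = C(13,5)·0.87^5·0.13^8 = 1287·0.498421·8.15731e-08 = 5.23265e-05
Weight by the priors:
  π_A·f_A = 0.09 × 0.0266309 = 0.00239678
  π_B·f_B = 0.45 × 0.0690953 = 0.0310929
  π_C·f_C = 0.31 × 0.00272807 = 0.0008457
  π_D·f_D = 0.15 × 5.23265e-05 = 7.84897e-06
Normaliser: 0.00239678 + 0.0310929 + 0.0008457 + 7.84897e-06 = 0.0343432
P(Level C | 5 correct answers out of 13) ≈ 0.0246

0.0246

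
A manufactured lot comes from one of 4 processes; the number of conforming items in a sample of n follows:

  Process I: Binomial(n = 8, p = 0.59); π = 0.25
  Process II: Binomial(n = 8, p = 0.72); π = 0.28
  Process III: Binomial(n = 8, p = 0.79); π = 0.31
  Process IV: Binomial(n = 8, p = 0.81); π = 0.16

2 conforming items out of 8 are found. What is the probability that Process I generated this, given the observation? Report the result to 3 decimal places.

0.819

By Bayes' theorem, P(k | x) = P(Z=k) f_k(x) / Σ_j P(Z=j) f_j(x).
Component likelihoods at x = 2 conforming items out of 8:
  L_I = 0.0462983
  L_II = 0.00699473
  L_III = 0.00149875
  L_IV = 0.00086427
Weight by the priors:
  P(Z=I)·L_I = 0.25 × 0.0462983 = 0.0115746
  P(Z=II)·L_II = 0.28 × 0.00699473 = 0.00195853
  P(Z=III)·L_III = 0.31 × 0.00149875 = 0.000464611
  P(Z=IV)·L_IV = 0.16 × 0.00086427 = 0.000138283
Evidence: 0.0115746 + 0.00195853 + 0.000464611 + 0.000138283 = 0.014136
P(Process I | data) ≈ 0.819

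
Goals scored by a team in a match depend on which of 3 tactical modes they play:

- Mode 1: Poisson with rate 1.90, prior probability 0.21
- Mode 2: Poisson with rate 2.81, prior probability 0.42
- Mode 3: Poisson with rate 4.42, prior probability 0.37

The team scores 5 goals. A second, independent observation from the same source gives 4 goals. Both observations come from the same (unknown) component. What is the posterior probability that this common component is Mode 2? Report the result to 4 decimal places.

0.3159

Apply Bayes' rule: the posterior for each component is proportional to its prior times its likelihood at x.
Since both observations come from the same component, the likelihood for component k is f_k(x₁)·f_k(x₂).
  p_1 = [e^(−1.90)·1.90^5/5! = 0.0308622] × [0.0812164] = 0.00250652
  p_2 = [e^(−2.81)·2.81^5/5! = 0.0878988] × [0.156404] = 0.0137477
  p_3 = [e^(−4.42)·4.42^5/5! = 0.16918] × [0.19138] = 0.0323776
Weight by the priors:
  w_1·p_1 = 0.21 × 0.00250652 = 0.000526369
  w_2·p_2 = 0.42 × 0.0137477 = 0.00577403
  w_3·p_3 = 0.37 × 0.0323776 = 0.0119797
Denominator: 0.000526369 + 0.00577403 + 0.0119797 = 0.0182801
Responsibility of Mode 2: 0.00577403 / 0.0182801 ≈ 0.3159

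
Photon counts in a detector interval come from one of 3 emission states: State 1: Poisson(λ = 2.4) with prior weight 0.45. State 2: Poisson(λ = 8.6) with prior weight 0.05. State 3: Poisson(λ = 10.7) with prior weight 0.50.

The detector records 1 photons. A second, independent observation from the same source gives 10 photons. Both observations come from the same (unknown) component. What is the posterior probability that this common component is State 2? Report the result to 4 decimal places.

Apply Bayes' rule: the posterior for each component is proportional to its prior times its likelihood at x.
Since both observations come from the same component, the likelihood for component k is f_k(x₁)·f_k(x₂).
  f_1 = [0.217723] × [0.000158505] = 3.45102e-05
  f_2 = [0.00158331] × [0.112277] = 0.000177769
  f_3 = [0.000241231] × [0.122215] = 2.9482e-05
Multiply by the mixture weights:
  w_1·f_1 = 0.45 × 3.45102e-05 = 1.55296e-05
  w_2·f_2 = 0.05 × 0.000177769 = 8.88843e-06
  w_3·f_3 = 0.50 × 2.9482e-05 = 1.4741e-05
Sum: 1.55296e-05 + 8.88843e-06 + 1.4741e-05 = 3.9159e-05
P(State 2 | data) ≈ 0.2270

0.2270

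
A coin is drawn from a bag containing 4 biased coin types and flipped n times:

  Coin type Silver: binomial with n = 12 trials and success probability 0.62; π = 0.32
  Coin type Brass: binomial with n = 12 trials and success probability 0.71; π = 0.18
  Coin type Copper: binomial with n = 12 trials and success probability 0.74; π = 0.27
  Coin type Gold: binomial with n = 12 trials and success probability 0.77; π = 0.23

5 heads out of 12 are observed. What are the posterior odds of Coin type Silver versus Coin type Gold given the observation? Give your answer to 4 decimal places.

Only the two components matter; the odds are (π_i f_i(x)) / (π_j f_j(x)).
Binomial probabilities:
  f_Silver = 0.0830173
  f_Brass = 0.0246492
  f_Copper = 0.0141155
  f_Gold = 0.00729917
Posterior odds = (π_Silver·f_Silver) / (π_Gold·f_Gold) = (0.32·0.0830173) / (0.23·0.00729917) = 0.0265655 / 0.00167881 ≈ 15.8240

15.8240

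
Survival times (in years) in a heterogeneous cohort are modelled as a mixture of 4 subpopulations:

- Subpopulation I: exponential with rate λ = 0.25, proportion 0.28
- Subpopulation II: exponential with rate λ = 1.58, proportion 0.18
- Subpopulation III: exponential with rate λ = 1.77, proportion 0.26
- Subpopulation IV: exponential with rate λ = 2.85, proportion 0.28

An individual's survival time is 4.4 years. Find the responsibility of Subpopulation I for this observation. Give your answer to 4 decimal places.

The responsibility of component k is P(Z=k) f_k(x) divided by Σ_j P(Z=j) f_j(x).
Exponential densities:
  p_I = 0.25·e^(−0.25·4.4) = 0.25·e^(−1.1000) = 0.0832178
  p_II = 1.58·e^(−1.58·4.4) = 1.58·e^(−6.9520) = 0.00151162
  p_III = 1.77·e^(−1.77·4.4) = 1.77·e^(−7.7880) = 0.000733986
  p_IV = 2.85·e^(−2.85·4.4) = 2.85·e^(−12.5400) = 1.02045e-05
Prior × likelihood for each component:
  P(Z=I)·p_I = 0.28 × 0.0832178 = 0.023301
  P(Z=II)·p_II = 0.18 × 0.00151162 = 0.000272091
  P(Z=III)·p_III = 0.26 × 0.000733986 = 0.000190836
  P(Z=IV)·p_IV = 0.28 × 1.02045e-05 = 2.85726e-06
Marginal: 0.023301 + 0.000272091 + 0.000190836 + 2.85726e-06 = 0.0237668
P(Subpopulation I | 4.4 years) = 0.023301 / 0.0237668 ≈ 0.9804

0.9804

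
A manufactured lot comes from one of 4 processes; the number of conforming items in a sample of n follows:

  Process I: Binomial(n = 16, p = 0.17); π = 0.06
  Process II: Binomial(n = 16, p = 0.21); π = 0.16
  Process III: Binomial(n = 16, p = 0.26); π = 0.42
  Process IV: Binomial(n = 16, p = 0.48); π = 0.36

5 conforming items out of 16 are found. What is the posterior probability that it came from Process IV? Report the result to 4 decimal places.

Apply Bayes' rule: the posterior for each component is proportional to its prior times its likelihood at x.
Binomial probabilities:
  p_I = 0.0798705
  p_II = 0.133437
  p_III = 0.189103
  p_IV = 0.0836615
Prior × likelihood for each component:
  P(Z=I)·p_I = 0.06 × 0.0798705 = 0.00479223
  P(Z=II)·p_II = 0.16 × 0.133437 = 0.02135
  P(Z=III)·p_III = 0.42 × 0.189103 = 0.0794232
  P(Z=IV)·p_IV = 0.36 × 0.0836615 = 0.0301181
Denominator: 0.00479223 + 0.02135 + 0.0794232 + 0.0301181 = 0.135684
Responsibility of Process IV: 0.0301181 / 0.135684 ≈ 0.2220

0.2220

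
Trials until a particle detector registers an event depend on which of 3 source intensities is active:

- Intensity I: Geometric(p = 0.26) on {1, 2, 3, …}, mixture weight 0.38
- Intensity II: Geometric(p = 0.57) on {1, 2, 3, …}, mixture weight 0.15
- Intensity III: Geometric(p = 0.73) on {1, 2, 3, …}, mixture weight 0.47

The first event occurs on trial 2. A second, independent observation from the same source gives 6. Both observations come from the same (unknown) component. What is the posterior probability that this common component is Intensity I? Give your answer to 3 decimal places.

By Bayes' theorem, P(k | x) = π_k f_k(x) / Σ_j π_j f_j(x).
Since both observations come from the same component, the likelihood for component k is f_k(x₁)·f_k(x₂).
  p_I = [0.26·(1−0.26)^1 = 0.26·0.74 = 0.1924] × [0.0576942] = 0.0111004
  p_II = [0.57·(1−0.57)^1 = 0.57·0.43 = 0.2451] × [0.00837948] = 0.00205381
  p_III = [0.73·(1−0.73)^1 = 0.73·0.27 = 0.1971] × [0.00104747] = 0.000206456
Multiply by the mixture weights:
  π_I·p_I = 0.38 × 0.0111004 = 0.00421814
  π_II·p_II = 0.15 × 0.00205381 = 0.000308072
  π_III·p_III = 0.47 × 0.000206456 = 9.70345e-05
Sum: 0.00421814 + 0.000308072 + 9.70345e-05 = 0.00462324
Responsibility of Intensity I: 0.00421814 / 0.00462324 ≈ 0.912

0.912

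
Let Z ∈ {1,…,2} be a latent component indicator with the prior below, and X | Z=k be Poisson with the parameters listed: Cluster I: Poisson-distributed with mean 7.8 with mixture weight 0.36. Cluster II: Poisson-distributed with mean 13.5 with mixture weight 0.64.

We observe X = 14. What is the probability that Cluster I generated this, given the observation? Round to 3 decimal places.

0.072

P(component k | x) = π_k·f_k(x) / marginal(x), where marginal(x) = Σ_j π_j·f_j(x).
Evaluate each component's likelihood at the observed value:
  L_I = 0.0145017
  L_II = 0.105024
Weight by the priors:
  π_I·L_I = 0.36 × 0.0145017 = 0.00522061
  π_II·L_II = 0.64 × 0.105024 = 0.0672154
Sum: 0.00522061 + 0.0672154 = 0.072436
Responsibility of Cluster I: 0.00522061 / 0.072436 ≈ 0.072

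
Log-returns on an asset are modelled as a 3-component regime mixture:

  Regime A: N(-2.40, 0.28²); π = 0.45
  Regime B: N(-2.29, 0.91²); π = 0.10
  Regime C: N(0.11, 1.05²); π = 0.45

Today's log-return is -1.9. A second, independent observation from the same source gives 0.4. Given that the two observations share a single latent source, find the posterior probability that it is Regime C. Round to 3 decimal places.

Apply Bayes' rule: the posterior for each component is proportional to its prior times its likelihood at x.
Since both observations come from the same component, the likelihood for component k is f_k(x₁)·f_k(x₂).
  L_A = [(1/(0.28·√(2π)))·exp(−(-1.9−-2.40)²/(2·0.28²)) = 1.424794·exp(-1.59439) = 0.28928] × [2.74807e-22] = 7.94962e-23
  L_B = [(1/(0.91·√(2π)))·exp(−(-1.9−-2.29)²/(2·0.91²)) = 0.438398·exp(-0.09184) = 0.39993] × [0.00555129] = 0.00222013
  L_C = [(1/(1.05·√(2π)))·exp(−(-1.9−0.11)²/(2·1.05²)) = 0.379945·exp(-1.83224) = 0.0608117] × [0.365727] = 0.0222404
Unnormalised posteriors:
  π_A·L_A = 0.45 × 7.94962e-23 = 3.57733e-23
  π_B·L_B = 0.10 × 0.00222013 = 0.000222013
  π_C·L_C = 0.45 × 0.0222404 = 0.0100082
Evidence: 3.57733e-23 + 0.000222013 + 0.0100082 = 0.0102302
So the posterior for Regime C is 0.0100082 / 0.0102302 ≈ 0.978.

0.978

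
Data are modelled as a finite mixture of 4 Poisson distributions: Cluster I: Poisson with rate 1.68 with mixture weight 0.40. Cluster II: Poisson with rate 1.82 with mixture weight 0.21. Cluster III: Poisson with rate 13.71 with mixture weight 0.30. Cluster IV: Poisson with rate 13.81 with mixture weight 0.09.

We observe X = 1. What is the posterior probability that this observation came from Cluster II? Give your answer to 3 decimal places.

0.331

By Bayes' theorem, P(k | x) = w_k f_k(x) / Σ_j w_j f_j(x).
Component likelihoods at x = 1:
  p_I = 0.313108
  p_II = 0.294887
  p_III = 1.52356e-05
  p_IV = 1.38863e-05
Unnormalised posteriors:
  w_I·p_I = 0.40 × 0.313108 = 0.125243
  w_II·p_II = 0.21 × 0.294887 = 0.0619262
  w_III·p_III = 0.30 × 1.52356e-05 = 4.57069e-06
  w_IV·p_IV = 0.09 × 1.38863e-05 = 1.24977e-06
Normaliser: 0.125243 + 0.0619262 + 4.57069e-06 + 1.24977e-06 = 0.187175
P(Cluster II | the observation) ≈ 0.331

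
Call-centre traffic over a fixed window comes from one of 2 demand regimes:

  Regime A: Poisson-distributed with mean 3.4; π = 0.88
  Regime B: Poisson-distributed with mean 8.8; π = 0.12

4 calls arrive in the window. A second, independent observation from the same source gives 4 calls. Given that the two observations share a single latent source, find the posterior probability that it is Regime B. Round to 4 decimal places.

0.0056

Posterior ∝ prior × likelihood, so P(k | x) ∝ P(Z=k) f_k(x); normalise over all components.
Since both observations come from the same component, the likelihood for component k is f_k(x₁)·f_k(x₂).
  f_A = [0.185825] × [0.185825] = 0.0345308
  f_B = [0.0376641] × [0.0376641] = 0.00141859
Unnormalised posteriors:
  P(Z=A)·f_A = 0.88 × 0.0345308 = 0.0303871
  P(Z=B)·f_B = 0.12 × 0.00141859 = 0.00017023
Normaliser: 0.0303871 + 0.00017023 = 0.0305573
So the posterior for Regime B is 0.00017023 / 0.0305573 ≈ 0.0056.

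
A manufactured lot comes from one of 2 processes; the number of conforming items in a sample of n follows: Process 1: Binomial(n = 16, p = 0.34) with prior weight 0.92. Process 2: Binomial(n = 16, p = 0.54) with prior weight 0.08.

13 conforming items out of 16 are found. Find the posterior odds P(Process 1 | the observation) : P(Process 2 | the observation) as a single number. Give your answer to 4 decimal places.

0.0830

Only the two components matter; the odds are (w_i f_i(x)) / (w_j f_j(x)).
Component likelihoods at x = 13 conforming items out of 16:
  p_1 = C(16,13)·0.34^13·0.66^3 = 560·8.11383e-07·0.287496 = 0.000130631
  p_2 = C(16,13)·0.54^13·0.46^3 = 560·0.000331985·0.097336 = 0.0180959
0.00012018 / 0.00144767 ≈ 0.0830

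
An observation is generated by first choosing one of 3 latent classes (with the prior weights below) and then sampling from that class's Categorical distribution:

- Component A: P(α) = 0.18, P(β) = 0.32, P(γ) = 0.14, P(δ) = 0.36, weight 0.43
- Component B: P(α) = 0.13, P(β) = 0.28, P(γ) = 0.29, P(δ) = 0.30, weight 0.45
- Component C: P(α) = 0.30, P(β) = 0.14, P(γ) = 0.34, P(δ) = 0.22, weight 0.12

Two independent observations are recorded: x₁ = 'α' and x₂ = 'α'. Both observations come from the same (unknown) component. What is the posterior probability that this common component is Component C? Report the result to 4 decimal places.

0.3340

Posterior ∝ prior × likelihood, so P(k | x) ∝ π_k f_k(x); normalise over all components.
Since both observations come from the same component, the likelihood for component k is f_k(x₁)·f_k(x₂).
  p_A = [P(α | comp) = 0.18] × [0.18] = 0.0324
  p_B = [P(α | comp) = 0.13] × [0.13] = 0.0169
  p_C = [P(α | comp) = 0.30] × [0.3] = 0.09
Weight by the priors:
  π_A·p_A = 0.43 × 0.0324 = 0.013932
  π_B·p_B = 0.45 × 0.0169 = 0.007605
  π_C·p_C = 0.12 × 0.09 = 0.0108
Normaliser: 0.013932 + 0.007605 + 0.0108 = 0.032337
P(Component C | x) ≈ 0.3340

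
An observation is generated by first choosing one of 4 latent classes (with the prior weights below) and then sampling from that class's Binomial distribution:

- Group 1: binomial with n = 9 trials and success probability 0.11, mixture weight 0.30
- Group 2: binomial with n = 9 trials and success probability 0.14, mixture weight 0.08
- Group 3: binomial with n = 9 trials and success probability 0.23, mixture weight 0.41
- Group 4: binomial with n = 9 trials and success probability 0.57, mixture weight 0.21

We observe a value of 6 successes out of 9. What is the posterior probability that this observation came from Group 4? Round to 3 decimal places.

0.953

The responsibility of component k is w_k f_k(x) divided by Σ_j w_j f_j(x).
Component likelihoods at x = 6 successes out of 9:
  p_1 = C(9,6)·0.11^6·0.89^3 = 84·1.77156e-06·0.704969 = 0.000104907
  p_2 = C(9,6)·0.14^6·0.86^3 = 84·7.52954e-06·0.636056 = 0.000402293
  p_3 = C(9,6)·0.23^6·0.77^3 = 84·0.000148036·0.456533 = 0.00567699
  p_4 = C(9,6)·0.57^6·0.43^3 = 84·0.0342964·0.079507 = 0.229052
Prior × likelihood for each component:
  w_1·p_1 = 0.30 × 0.000104907 = 3.14722e-05
  w_2·p_2 = 0.08 × 0.000402293 = 3.21835e-05
  w_3·p_3 = 0.41 × 0.00567699 = 0.00232757
  w_4·p_4 = 0.21 × 0.229052 = 0.0481009
Denominator: 3.14722e-05 + 3.21835e-05 + 0.00232757 + 0.0481009 = 0.0504921
P(Group 4 | data) ≈ 0.953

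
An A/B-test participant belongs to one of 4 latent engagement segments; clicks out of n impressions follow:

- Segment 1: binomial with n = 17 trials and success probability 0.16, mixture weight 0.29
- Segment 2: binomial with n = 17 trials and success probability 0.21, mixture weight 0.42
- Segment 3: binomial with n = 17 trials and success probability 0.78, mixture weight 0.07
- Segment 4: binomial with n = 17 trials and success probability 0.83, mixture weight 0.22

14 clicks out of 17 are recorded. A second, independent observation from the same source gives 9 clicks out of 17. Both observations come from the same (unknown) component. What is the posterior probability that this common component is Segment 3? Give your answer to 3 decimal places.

0.565

By Bayes' theorem, P(k | x) = π_k f_k(x) / Σ_j π_j f_j(x).
Since both observations come from the same component, the likelihood for component k is f_k(x₁)·f_k(x₂).
  p_1 = [C(17,14)·0.16^14·0.84^3 = 680·7.20576e-12·0.592704 = 2.9042e-09] × [0.000414094] = 1.20261e-12
  p_2 = [C(17,14)·0.21^14·0.79^3 = 680·3.24392e-10·0.493039 = 1.08758e-07] × [0.00292938] = 3.18593e-10
  p_3 = [C(17,14)·0.78^14·0.22^3 = 680·0.0308549·0.010648 = 0.223409] × [0.0142567] = 0.00318507
  p_4 = [C(17,14)·0.83^14·0.17^3 = 680·0.0736365·0.004913 = 0.246008] × [0.00317015] = 0.000779881
Prior × likelihood for each component:
  π_1·p_1 = 0.29 × 1.20261e-12 = 3.48758e-13
  π_2·p_2 = 0.42 × 3.18593e-10 = 1.33809e-10
  π_3·p_3 = 0.07 × 0.00318507 = 0.000222955
  π_4·p_4 = 0.22 × 0.000779881 = 0.000171574
Marginal: 3.48758e-13 + 1.33809e-10 + 0.000222955 + 0.000171574 = 0.000394529
P(Segment 3 | x₁, x₂) = 0.000222955 / 0.000394529 ≈ 0.565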